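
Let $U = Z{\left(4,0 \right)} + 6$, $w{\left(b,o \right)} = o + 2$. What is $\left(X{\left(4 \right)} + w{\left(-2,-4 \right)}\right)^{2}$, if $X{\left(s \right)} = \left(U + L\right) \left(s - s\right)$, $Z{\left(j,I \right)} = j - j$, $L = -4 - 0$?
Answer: $4$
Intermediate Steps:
$L = -4$ ($L = -4 + 0 = -4$)
$Z{\left(j,I \right)} = 0$
$w{\left(b,o \right)} = 2 + o$
$U = 6$ ($U = 0 + 6 = 6$)
$X{\left(s \right)} = 0$ ($X{\left(s \right)} = \left(6 - 4\right) \left(s - s\right) = 2 \cdot 0 = 0$)
$\left(X{\left(4 \right)} + w{\left(-2,-4 \right)}\right)^{2} = \left(0 + \left(2 - 4\right)\right)^{2} = \left(0 - 2\right)^{2} = \left(-2\right)^{2} = 4$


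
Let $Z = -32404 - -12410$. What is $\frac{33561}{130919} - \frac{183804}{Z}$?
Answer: $\frac{12367227255}{1308797243} \approx 9.4493$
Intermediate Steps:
$Z = -19994$ ($Z = -32404 + 12410 = -19994$)
$\frac{33561}{130919} - \frac{183804}{Z} = \frac{33561}{130919} - \frac{183804}{-19994} = 33561 \cdot \frac{1}{130919} - - \frac{91902}{9997} = \frac{33561}{130919} + \frac{91902}{9997} = \frac{12367227255}{1308797243}$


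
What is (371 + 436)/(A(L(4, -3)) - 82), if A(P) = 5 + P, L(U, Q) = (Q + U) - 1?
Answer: -807/77 ≈ -10.481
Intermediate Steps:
L(U, Q) = -1 + Q + U
(371 + 436)/(A(L(4, -3)) - 82) = (371 + 436)/((5 + (-1 - 3 + 4)) - 82) = 807/((5 + 0) - 82) = 807/(5 - 82) = 807/(-77) = 807*(-1/77) = -807/77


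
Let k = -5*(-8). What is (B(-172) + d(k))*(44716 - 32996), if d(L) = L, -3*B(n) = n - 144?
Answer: 5109920/3 ≈ 1.7033e+6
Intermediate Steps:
k = 40
B(n) = 48 - n/3 (B(n) = -(n - 144)/3 = -(-144 + n)/3 = 48 - n/3)
(B(-172) + d(k))*(44716 - 32996) = ((48 - ⅓*(-172)) + 40)*(44716 - 32996) = ((48 + 172/3) + 40)*11720 = (316/3 + 40)*11720 = (436/3)*11720 = 5109920/3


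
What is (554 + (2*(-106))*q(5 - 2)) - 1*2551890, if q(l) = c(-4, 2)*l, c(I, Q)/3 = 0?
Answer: -2551336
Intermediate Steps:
c(I, Q) = 0 (c(I, Q) = 3*0 = 0)
q(l) = 0 (q(l) = 0*l = 0)
(554 + (2*(-106))*q(5 - 2)) - 1*2551890 = (554 + (2*(-106))*0) - 1*2551890 = (554 - 212*0) - 2551890 = (554 + 0) - 2551890 = 554 - 2551890 = -2551336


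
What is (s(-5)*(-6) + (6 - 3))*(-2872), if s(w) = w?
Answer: -94776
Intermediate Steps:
(s(-5)*(-6) + (6 - 3))*(-2872) = (-5*(-6) + (6 - 3))*(-2872) = (30 + 3)*(-2872) = 33*(-2872) = -94776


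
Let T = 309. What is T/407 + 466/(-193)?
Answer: -130025/78551 ≈ -1.6553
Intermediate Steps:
T/407 + 466/(-193) = 309/407 + 466/(-193) = 309*(1/407) + 466*(-1/193) = 309/407 - 466/193 = -130025/78551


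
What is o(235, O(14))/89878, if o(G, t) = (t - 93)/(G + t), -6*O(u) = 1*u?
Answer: -143/31367422 ≈ -4.5589e-6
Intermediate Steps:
O(u) = -u/6
o(G, t) = (-93 + t)/(G + t)
o(235, O(14))/89878 = ((-93 - ⅙*14)/(235 - ⅙*14))/89878 = ((-93 - 7/3)/(235 - 7/3))*(1/89878) = (-286/3/(698/3))*(1/89878) = ((3/698)*(-286/3))*(1/89878) = -143/349*1/89878 = -143/31367422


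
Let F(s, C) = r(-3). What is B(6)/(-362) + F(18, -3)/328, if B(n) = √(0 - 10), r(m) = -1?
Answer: -1/328 - I*√10/362 ≈ -0.0030488 - 0.0087356*I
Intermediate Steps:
F(s, C) = -1
B(n) = I*√10 (B(n) = √(-10) = I*√10)
B(6)/(-362) + F(18, -3)/328 = (I*√10)/(-362) - 1/328 = (I*√10)*(-1/362) - 1*1/328 = -I*√10/362 - 1/328 = -1/328 - I*√10/362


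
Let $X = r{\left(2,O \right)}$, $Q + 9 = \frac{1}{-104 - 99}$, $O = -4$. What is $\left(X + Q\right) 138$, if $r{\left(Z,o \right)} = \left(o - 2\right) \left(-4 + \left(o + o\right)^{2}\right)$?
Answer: $- \frac{10337304}{203} \approx -50923.0$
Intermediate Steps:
$Q = - \frac{1828}{203}$ ($Q = -9 + \frac{1}{-104 - 99} = -9 + \frac{1}{-203} = -9 - \frac{1}{203} = - \frac{1828}{203} \approx -9.0049$)
$r{\left(Z,o \right)} = \left(-4 + 4 o^{2}\right) \left(-2 + o\right)$ ($r{\left(Z,o \right)} = \left(-2 + o\right) \left(-4 + \left(2 o\right)^{2}\right) = \left(-2 + o\right) \left(-4 + 4 o^{2}\right) = \left(-4 + 4 o^{2}\right) \left(-2 + o\right)$)
$X = -360$ ($X = 8 - 8 \left(-4\right)^{2} - -16 + 4 \left(-4\right)^{3} = 8 - 128 + 16 + 4 \left(-64\right) = 8 - 128 + 16 - 256 = -360$)
$\left(X + Q\right) 138 = \left(-360 - \frac{1828}{203}\right) 138 = \left(- \frac{74908}{203}\right) 138 = - \frac{10337304}{203}$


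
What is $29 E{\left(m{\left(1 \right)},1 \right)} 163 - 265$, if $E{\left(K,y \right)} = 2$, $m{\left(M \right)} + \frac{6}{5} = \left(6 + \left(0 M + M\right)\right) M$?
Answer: $9189$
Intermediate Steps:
$m{\left(M \right)} = - \frac{6}{5} + M \left(6 + M\right)$ ($m{\left(M \right)} = - \frac{6}{5} + \left(6 + \left(0 M + M\right)\right) M = - \frac{6}{5} + \left(6 + \left(0 + M\right)\right) M = - \frac{6}{5} + \left(6 + M\right) M = - \frac{6}{5} + M \left(6 + M\right)$)
$29 E{\left(m{\left(1 \right)},1 \right)} 163 - 265 = 29 \cdot 2 \cdot 163 - 265 = 58 \cdot 163 - 265 = 9454 - 265 = 9189$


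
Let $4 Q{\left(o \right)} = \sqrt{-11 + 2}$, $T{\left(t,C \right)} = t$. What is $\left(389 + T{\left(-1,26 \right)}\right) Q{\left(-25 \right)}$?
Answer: $291 i \approx 291.0 i$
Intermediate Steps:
$Q{\left(o \right)} = \frac{3 i}{4}$ ($Q{\left(o \right)} = \frac{\sqrt{-11 + 2}}{4} = \frac{\sqrt{-9}}{4} = \frac{3 i}{4}$)
$\left(389 + T{\left(-1,26 \right)}\right) Q{\left(-25 \right)} = \left(389 - 1\right) \frac{3 i}{4} = 388 \frac{3 i}{4} = 291 i$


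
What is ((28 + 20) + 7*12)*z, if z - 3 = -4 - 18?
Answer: -2508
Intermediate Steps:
z = -19 (z = 3 + (-4 - 18) = 3 - 22 = -19)
((28 + 20) + 7*12)*z = ((28 + 20) + 7*12)*(-19) = (48 + 84)*(-19) = 132*(-19) = -2508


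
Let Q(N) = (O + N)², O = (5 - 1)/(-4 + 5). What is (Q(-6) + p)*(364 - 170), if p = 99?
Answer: 19982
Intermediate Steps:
O = 4 (O = 4/1 = 4*1 = 4)
Q(N) = (4 + N)²
(Q(-6) + p)*(364 - 170) = ((4 - 6)² + 99)*(364 - 170) = ((-2)² + 99)*194 = (4 + 99)*194 = 103*194 = 19982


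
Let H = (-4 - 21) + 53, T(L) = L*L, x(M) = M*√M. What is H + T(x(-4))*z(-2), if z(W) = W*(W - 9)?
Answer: -1380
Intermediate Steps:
x(M) = M^(3/2)
T(L) = L²
z(W) = W*(-9 + W)
H = 28 (H = -25 + 53 = 28)
H + T(x(-4))*z(-2) = 28 + ((-4)^(3/2))²*(-2*(-9 - 2)) = 28 + (-8*I)²*(-2*(-11)) = 28 - 64*22 = 28 - 1408 = -1380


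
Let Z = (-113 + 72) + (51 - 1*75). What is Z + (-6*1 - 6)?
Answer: -77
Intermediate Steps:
Z = -65 (Z = -41 + (51 - 75) = -41 - 24 = -65)
Z + (-6*1 - 6) = -65 + (-6*1 - 6) = -65 + (-6 - 6) = -65 - 12 = -77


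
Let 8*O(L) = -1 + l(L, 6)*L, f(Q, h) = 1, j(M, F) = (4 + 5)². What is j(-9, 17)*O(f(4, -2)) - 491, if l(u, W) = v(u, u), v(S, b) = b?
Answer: -491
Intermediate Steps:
l(u, W) = u
j(M, F) = 81 (j(M, F) = 9² = 81)
O(L) = -⅛ + L²/8 (O(L) = (-1 + L*L)/8 = (-1 + L²)/8 = -⅛ + L²/8)
j(-9, 17)*O(f(4, -2)) - 491 = 81*(-⅛ + (⅛)*1²) - 491 = 81*(-⅛ + (⅛)*1) - 491 = 81*(-⅛ + ⅛) - 491 = 81*0 - 491 = 0 - 491 = -491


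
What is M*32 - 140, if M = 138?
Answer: 4276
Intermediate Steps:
M*32 - 140 = 138*32 - 140 = 4416 - 140 = 4276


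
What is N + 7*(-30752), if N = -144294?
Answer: -359558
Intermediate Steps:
N + 7*(-30752) = -144294 + 7*(-30752) = -144294 - 215264 = -359558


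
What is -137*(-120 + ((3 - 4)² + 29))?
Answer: 12330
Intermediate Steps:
-137*(-120 + ((3 - 4)² + 29)) = -137*(-120 + ((-1)² + 29)) = -137*(-120 + (1 + 29)) = -137*(-120 + 30) = -137*(-90) = 12330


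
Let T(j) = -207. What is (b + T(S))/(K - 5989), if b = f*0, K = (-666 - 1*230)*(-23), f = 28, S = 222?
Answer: -69/4873 ≈ -0.014160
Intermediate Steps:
K = 20608 (K = (-666 - 230)*(-23) = -896*(-23) = 20608)
b = 0 (b = 28*0 = 0)
(b + T(S))/(K - 5989) = (0 - 207)/(20608 - 5989) = -207/14619 = -207*1/14619 = -69/4873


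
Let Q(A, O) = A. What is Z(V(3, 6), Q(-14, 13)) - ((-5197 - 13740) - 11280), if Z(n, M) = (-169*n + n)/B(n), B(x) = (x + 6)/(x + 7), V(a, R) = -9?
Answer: 31225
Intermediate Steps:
B(x) = (6 + x)/(7 + x)
Z(n, M) = -168*n*(7 + n)/(6 + n) (Z(n, M) = (-169*n + n)/(((6 + n)/(7 + n))) = (-168*n)*((7 + n)/(6 + n)) = -168*n*(7 + n)/(6 + n))
Z(V(3, 6), Q(-14, 13)) - ((-5197 - 13740) - 11280) = -168*(-9)*(7 - 9)/(6 - 9) - ((-5197 - 13740) - 11280) = -168*(-9)*(-2)/(-3) - (-18937 - 11280) = -168*(-9)*(-⅓)*(-2) - 1*(-30217) = 1008 + 30217 = 31225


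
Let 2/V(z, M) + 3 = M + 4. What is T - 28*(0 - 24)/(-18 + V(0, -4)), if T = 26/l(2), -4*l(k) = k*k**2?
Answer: -49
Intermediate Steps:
l(k) = -k**3/4 (l(k) = -k*k**2/4 = -k**3/4)
V(z, M) = 2/(1 + M) (V(z, M) = 2/(-3 + (M + 4)) = 2/(-3 + (4 + M)) = 2/(1 + M))
T = -13 (T = 26/((-1/4*2**3)) = 26/((-1/4*8)) = 26/(-2) = 26*(-1/2) = -13)
T - 28*(0 - 24)/(-18 + V(0, -4)) = -13 - 28*(0 - 24)/(-18 + 2/(1 - 4)) = -13 - (-672)/(-18 + 2/(-3)) = -13 - (-672)/(-18 + 2*(-1/3)) = -13 - (-672)/(-18 - 2/3) = -13 - (-672)/(-56/3) = -13 - (-672)*(-3)/56 = -13 - 28*9/7 = -13 - 36 = -49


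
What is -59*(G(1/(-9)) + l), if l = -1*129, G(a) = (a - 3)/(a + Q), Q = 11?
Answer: 53395/7 ≈ 7627.9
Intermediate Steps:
G(a) = (-3 + a)/(11 + a) (G(a) = (a - 3)/(a + 11) = (-3 + a)/(11 + a))
l = -129
-59*(G(1/(-9)) + l) = -59*((-3 + 1/(-9))/(11 + 1/(-9)) - 129) = -59*((-3 - 1/9)/(11 - 1/9) - 129) = -59*(-28/9/(98/9) - 129) = -59*((9/98)*(-28/9) - 129) = -59*(-2/7 - 129) = -59*(-905/7) = 53395/7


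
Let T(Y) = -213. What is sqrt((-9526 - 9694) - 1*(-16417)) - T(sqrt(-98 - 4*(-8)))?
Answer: 213 + I*sqrt(2803) ≈ 213.0 + 52.943*I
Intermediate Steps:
sqrt((-9526 - 9694) - 1*(-16417)) - T(sqrt(-98 - 4*(-8))) = sqrt((-9526 - 9694) - 1*(-16417)) - 1*(-213) = sqrt(-19220 + 16417) + 213 = sqrt(-2803) + 213 = I*sqrt(2803) + 213 = 213 + I*sqrt(2803)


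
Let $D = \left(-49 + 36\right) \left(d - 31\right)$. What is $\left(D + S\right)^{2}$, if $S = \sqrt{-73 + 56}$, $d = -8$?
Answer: $\left(507 + i \sqrt{17}\right)^{2} \approx 2.5703 \cdot 10^{5} + 4180.8 i$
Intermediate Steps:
$D = 507$ ($D = \left(-49 + 36\right) \left(-8 - 31\right) = \left(-13\right) \left(-39\right) = 507$)
$S = i \sqrt{17}$ ($S = \sqrt{-17} = i \sqrt{17} \approx 4.1231 i$)
$\left(D + S\right)^{2} = \left(507 + i \sqrt{17}\right)^{2}$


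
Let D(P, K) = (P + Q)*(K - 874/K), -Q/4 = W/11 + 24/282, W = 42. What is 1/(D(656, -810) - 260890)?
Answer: -1269/988439786 ≈ -1.2838e-6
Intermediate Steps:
Q = -8072/517 (Q = -4*(42/11 + 24/282) = -4*(42*(1/11) + 24*(1/282)) = -4*(42/11 + 4/47) = -4*2018/517 = -8072/517 ≈ -15.613)
D(P, K) = (-8072/517 + P)*(K - 874/K) (D(P, K) = (P - 8072/517)*(K - 874/K) = (-8072/517 + P)*(K - 874/K))
1/(D(656, -810) - 260890) = 1/((1/517)*(7054928 - 451858*656 + (-810)**2*(-8072 + 517*656))/(-810) - 260890) = 1/((1/517)*(-1/810)*(7054928 - 296418848 + 656100*(-8072 + 339152)) - 260890) = 1/((1/517)*(-1/810)*(7054928 - 296418848 + 656100*331080) - 260890) = 1/((1/517)*(-1/810)*(7054928 - 296418848 + 217221588000) - 260890) = 1/((1/517)*(-1/810)*216932224080 - 260890) = 1/(-657370376/1269 - 260890) = 1/(-988439786/1269) = -1269/988439786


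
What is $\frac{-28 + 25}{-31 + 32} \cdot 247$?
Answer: $-741$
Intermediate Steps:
$\frac{-28 + 25}{-31 + 32} \cdot 247 = - \frac{3}{1} \cdot 247 = \left(-3\right) 1 \cdot 247 = \left(-3\right) 247 = -741$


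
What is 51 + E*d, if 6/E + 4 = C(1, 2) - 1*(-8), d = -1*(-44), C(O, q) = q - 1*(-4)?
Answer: 387/5 ≈ 77.400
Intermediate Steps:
C(O, q) = 4 + q (C(O, q) = q + 4 = 4 + q)
d = 44
E = 3/5 (E = 6/(-4 + ((4 + 2) - 1*(-8))) = 6/(-4 + (6 + 8)) = 6/(-4 + 14) = 6/10 = 6*(1/10) = 3/5 ≈ 0.60000)
51 + E*d = 51 + (3/5)*44 = 51 + 132/5 = 387/5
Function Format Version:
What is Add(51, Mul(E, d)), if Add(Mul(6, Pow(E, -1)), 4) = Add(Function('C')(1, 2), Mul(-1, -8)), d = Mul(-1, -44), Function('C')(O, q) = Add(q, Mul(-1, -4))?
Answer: Rational(387, 5) ≈ 77.400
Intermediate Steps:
Function('C')(O, q) = Add(4, q) (Function('C')(O, q) = Add(q, 4) = Add(4, q))
d = 44
E = Rational(3, 5) (E = Mul(6, Pow(Add(-4, Add(Add(4, 2), Mul(-1, -8))), -1)) = Mul(6, Pow(Add(-4, Add(6, 8)), -1)) = Mul(6, Pow(Add(-4, 14), -1)) = Mul(6, Pow(10, -1)) = Mul(6, Rational(1, 10)) = Rational(3, 5) ≈ 0.60000)
Add(51, Mul(E, d)) = Add(51, Mul(Rational(3, 5), 44)) = Add(51, Rational(132, 5)) = Rational(387, 5)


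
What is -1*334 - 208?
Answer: -542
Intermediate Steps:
-1*334 - 208 = -334 - 208 = -542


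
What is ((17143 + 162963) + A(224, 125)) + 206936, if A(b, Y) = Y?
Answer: 387167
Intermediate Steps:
((17143 + 162963) + A(224, 125)) + 206936 = ((17143 + 162963) + 125) + 206936 = (180106 + 125) + 206936 = 180231 + 206936 = 387167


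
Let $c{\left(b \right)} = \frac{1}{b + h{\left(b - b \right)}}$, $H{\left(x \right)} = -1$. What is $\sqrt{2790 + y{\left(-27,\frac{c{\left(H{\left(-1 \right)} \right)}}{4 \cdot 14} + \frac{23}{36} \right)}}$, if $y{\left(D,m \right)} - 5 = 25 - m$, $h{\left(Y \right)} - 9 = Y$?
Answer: $\frac{61 \sqrt{21385}}{168} \approx 53.098$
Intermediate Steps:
$h{\left(Y \right)} = 9 + Y$
$c{\left(b \right)} = \frac{1}{9 + b}$ ($c{\left(b \right)} = \frac{1}{b + \left(9 + \left(b - b\right)\right)} = \frac{1}{b + \left(9 + 0\right)} = \frac{1}{b + 9} = \frac{1}{9 + b}$)
$y{\left(D,m \right)} = 30 - m$ ($y{\left(D,m \right)} = 5 - \left(-25 + m\right) = 30 - m$)
$\sqrt{2790 + y{\left(-27,\frac{c{\left(H{\left(-1 \right)} \right)}}{4 \cdot 14} + \frac{23}{36} \right)}} = \sqrt{2790 - \left(-30 + \frac{23}{36} + \frac{1}{\left(9 - 1\right) 4 \cdot 14}\right)} = \sqrt{2790 - \left(-30 + \frac{23}{36} + \frac{1}{8 \cdot 56}\right)} = \sqrt{2790 + \left(30 - \left(\frac{1}{8} \cdot \frac{1}{56} + \frac{23}{36}\right)\right)} = \sqrt{2790 + \left(30 - \left(\frac{1}{448} + \frac{23}{36}\right)\right)} = \sqrt{2790 + \left(30 - \frac{2585}{4032}\right)} = \sqrt{2790 + \frac{118375}{4032}} = \sqrt{\frac{11367655}{4032}} = \frac{61 \sqrt{21385}}{168}$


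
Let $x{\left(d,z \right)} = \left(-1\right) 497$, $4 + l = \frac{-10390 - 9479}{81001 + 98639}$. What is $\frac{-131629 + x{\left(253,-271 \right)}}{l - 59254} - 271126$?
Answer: $- \frac{962048988301658}{3548375663} \approx -2.7112 \cdot 10^{5}$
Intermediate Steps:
$l = - \frac{246143}{59880}$ ($l = -4 + \frac{-10390 - 9479}{81001 + 98639} = -4 - \frac{19869}{179640} = -4 - \frac{6623}{59880} = - \frac{246143}{59880} \approx -4.1106$)
$x{\left(d,z \right)} = -497$
$\frac{-131629 + x{\left(253,-271 \right)}}{l - 59254} - 271126 = \frac{-131629 - 497}{- \frac{246143}{59880} - 59254} - 271126 = - \frac{132126}{- \frac{3548375663}{59880}} - 271126 = \left(-132126\right) \left(- \frac{59880}{3548375663}\right) - 271126 = \frac{7911704880}{3548375663} - 271126 = - \frac{962048988301658}{3548375663}$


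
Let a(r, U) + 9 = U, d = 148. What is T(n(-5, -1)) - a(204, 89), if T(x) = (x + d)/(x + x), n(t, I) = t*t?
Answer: -3827/50 ≈ -76.540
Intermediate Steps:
a(r, U) = -9 + U
n(t, I) = t**2
T(x) = (148 + x)/(2*x) (T(x) = (x + 148)/(x + x) = (148 + x)/((2*x)) = (148 + x)*(1/(2*x)) = (148 + x)/(2*x))
T(n(-5, -1)) - a(204, 89) = (148 + (-5)**2)/(2*((-5)**2)) - (-9 + 89) = (1/2)*(148 + 25)/25 - 1*80 = (1/2)*(1/25)*173 - 80 = 173/50 - 80 = -3827/50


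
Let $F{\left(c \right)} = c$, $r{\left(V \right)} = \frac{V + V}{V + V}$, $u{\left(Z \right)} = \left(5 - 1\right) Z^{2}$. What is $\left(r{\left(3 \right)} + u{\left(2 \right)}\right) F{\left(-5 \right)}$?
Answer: $-85$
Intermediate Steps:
$u{\left(Z \right)} = 4 Z^{2}$
$r{\left(V \right)} = 1$ ($r{\left(V \right)} = \frac{2 V}{2 V} = 2 V \frac{1}{2 V} = 1$)
$\left(r{\left(3 \right)} + u{\left(2 \right)}\right) F{\left(-5 \right)} = \left(1 + 4 \cdot 2^{2}\right) \left(-5\right) = \left(1 + 4 \cdot 4\right) \left(-5\right) = \left(1 + 16\right) \left(-5\right) = 17 \left(-5\right) = -85$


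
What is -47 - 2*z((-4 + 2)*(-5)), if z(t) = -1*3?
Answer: -41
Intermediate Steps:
z(t) = -3
-47 - 2*z((-4 + 2)*(-5)) = -47 - 2*(-3) = -47 + 6 = -41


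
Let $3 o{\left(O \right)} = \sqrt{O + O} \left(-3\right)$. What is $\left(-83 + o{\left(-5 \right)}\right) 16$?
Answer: $-1328 - 16 i \sqrt{10} \approx -1328.0 - 50.596 i$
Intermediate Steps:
$o{\left(O \right)} = - \sqrt{2} \sqrt{O}$ ($o{\left(O \right)} = \frac{\sqrt{O + O} \left(-3\right)}{3} = \frac{\sqrt{2 O} \left(-3\right)}{3} = \frac{\sqrt{2} \sqrt{O} \left(-3\right)}{3} = \frac{\left(-3\right) \sqrt{2} \sqrt{O}}{3} = - \sqrt{2} \sqrt{O}$)
$\left(-83 + o{\left(-5 \right)}\right) 16 = \left(-83 - \sqrt{2} \sqrt{-5}\right) 16 = \left(-83 - \sqrt{2} i \sqrt{5}\right) 16 = \left(-83 - i \sqrt{10}\right) 16 = -1328 - 16 i \sqrt{10}$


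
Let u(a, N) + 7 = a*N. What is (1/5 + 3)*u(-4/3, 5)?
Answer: -656/15 ≈ -43.733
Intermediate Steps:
u(a, N) = -7 + N*a (u(a, N) = -7 + a*N = -7 + N*a)
(1/5 + 3)*u(-4/3, 5) = (1/5 + 3)*(-7 + 5*(-4/3)) = (⅕ + 3)*(-7 + 5*(-4*⅓)) = 16*(-7 + 5*(-4/3))/5 = 16*(-7 - 20/3)/5 = (16/5)*(-41/3) = -656/15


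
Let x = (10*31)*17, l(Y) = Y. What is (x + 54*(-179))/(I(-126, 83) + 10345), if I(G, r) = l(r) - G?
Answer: -2198/5277 ≈ -0.41652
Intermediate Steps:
I(G, r) = r - G
x = 5270 (x = 310*17 = 5270)
(x + 54*(-179))/(I(-126, 83) + 10345) = (5270 + 54*(-179))/((83 - 1*(-126)) + 10345) = (5270 - 9666)/((83 + 126) + 10345) = -4396/(209 + 10345) = -4396/10554 = -4396*1/10554 = -2198/5277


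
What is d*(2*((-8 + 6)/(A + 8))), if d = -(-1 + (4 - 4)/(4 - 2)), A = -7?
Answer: -4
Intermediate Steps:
d = 1 (d = -(-1 + 0/2) = -(-1 + 0*(1/2)) = -(-1 + 0) = -1*(-1) = 1)
d*(2*((-8 + 6)/(A + 8))) = 1*(2*((-8 + 6)/(-7 + 8))) = 1*(2*(-2/1)) = 1*(2*(-2*1)) = 1*(2*(-2)) = 1*(-4) = -4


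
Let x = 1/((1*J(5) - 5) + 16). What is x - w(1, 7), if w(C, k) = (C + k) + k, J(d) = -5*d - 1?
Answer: -226/15 ≈ -15.067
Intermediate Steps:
J(d) = -1 - 5*d
w(C, k) = C + 2*k
x = -1/15 (x = 1/((1*(-1 - 5*5) - 5) + 16) = 1/((1*(-1 - 25) - 5) + 16) = 1/((1*(-26) - 5) + 16) = 1/((-26 - 5) + 16) = 1/(-31 + 16) = 1/(-15) = -1/15 ≈ -0.066667)
x - w(1, 7) = -1/15 - (1 + 2*7) = -1/15 - (1 + 14) = -1/15 - 1*15 = -1/15 - 15 = -226/15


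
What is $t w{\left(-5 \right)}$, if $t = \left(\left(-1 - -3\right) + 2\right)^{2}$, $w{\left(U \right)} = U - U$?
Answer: $0$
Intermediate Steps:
$w{\left(U \right)} = 0$
$t = 16$ ($t = \left(\left(-1 + 3\right) + 2\right)^{2} = \left(2 + 2\right)^{2} = 4^{2} = 16$)
$t w{\left(-5 \right)} = 16 \cdot 0 = 0$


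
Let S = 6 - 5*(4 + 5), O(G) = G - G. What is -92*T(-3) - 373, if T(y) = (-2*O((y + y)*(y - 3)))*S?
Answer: -373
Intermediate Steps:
O(G) = 0
S = -39 (S = 6 - 5*9 = 6 - 45 = -39)
T(y) = 0 (T(y) = -2*0*(-39) = 0*(-39) = 0)
-92*T(-3) - 373 = -92*0 - 373 = 0 - 373 = -373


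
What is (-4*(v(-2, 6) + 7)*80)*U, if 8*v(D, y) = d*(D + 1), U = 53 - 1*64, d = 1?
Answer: 24200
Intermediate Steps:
U = -11 (U = 53 - 64 = -11)
v(D, y) = 1/8 + D/8 (v(D, y) = (1*(D + 1))/8 = (1*(1 + D))/8 = (1 + D)/8 = 1/8 + D/8)
(-4*(v(-2, 6) + 7)*80)*U = (-4*((1/8 + (1/8)*(-2)) + 7)*80)*(-11) = (-4*((1/8 - 1/4) + 7)*80)*(-11) = (-4*(-1/8 + 7)*80)*(-11) = (-4*55/8*80)*(-11) = -55/2*80*(-11) = -2200*(-11) = 24200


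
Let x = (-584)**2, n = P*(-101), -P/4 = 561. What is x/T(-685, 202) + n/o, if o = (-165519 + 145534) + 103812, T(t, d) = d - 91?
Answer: 1683226988/547341 ≈ 3075.3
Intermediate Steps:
P = -2244 (P = -4*561 = -2244)
T(t, d) = -91 + d
o = 83827 (o = -19985 + 103812 = 83827)
n = 226644 (n = -2244*(-101) = 226644)
x = 341056
x/T(-685, 202) + n/o = 341056/(-91 + 202) + 226644/83827 = 341056/111 + 226644*(1/83827) = 341056*(1/111) + 13332/4931 = 341056/111 + 13332/4931 = 1683226988/547341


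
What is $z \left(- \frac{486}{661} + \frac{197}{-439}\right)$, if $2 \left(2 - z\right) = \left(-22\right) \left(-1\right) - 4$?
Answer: $\frac{2404997}{290179} \approx 8.288$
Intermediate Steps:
$z = -7$ ($z = 2 - \frac{\left(-22\right) \left(-1\right) - 4}{2} = 2 - \frac{22 - 4}{2} = 2 - 9 = -7$)
$z \left(- \frac{486}{661} + \frac{197}{-439}\right) = - 7 \left(- \frac{486}{661} + \frac{197}{-439}\right) = - 7 \left(\left(-486\right) \frac{1}{661} + 197 \left(- \frac{1}{439}\right)\right) = - 7 \left(- \frac{486}{661} - \frac{197}{439}\right) = \left(-7\right) \left(- \frac{343571}{290179}\right) = \frac{2404997}{290179}$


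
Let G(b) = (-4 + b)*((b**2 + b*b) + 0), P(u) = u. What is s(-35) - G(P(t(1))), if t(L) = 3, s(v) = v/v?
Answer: 19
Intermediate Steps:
s(v) = 1
G(b) = 2*b**2*(-4 + b) (G(b) = (-4 + b)*((b**2 + b**2) + 0) = (-4 + b)*(2*b**2 + 0) = (-4 + b)*(2*b**2) = 2*b**2*(-4 + b))
s(-35) - G(P(t(1))) = 1 - 2*3**2*(-4 + 3) = 1 - 2*9*(-1) = 1 - 1*(-18) = 1 + 18 = 19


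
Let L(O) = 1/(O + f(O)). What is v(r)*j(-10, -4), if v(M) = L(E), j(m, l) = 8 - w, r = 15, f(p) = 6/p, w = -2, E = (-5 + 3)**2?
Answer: 20/11 ≈ 1.8182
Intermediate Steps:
E = 4 (E = (-2)**2 = 4)
j(m, l) = 10 (j(m, l) = 8 - 1*(-2) = 8 + 2 = 10)
L(O) = 1/(O + 6/O)
v(M) = 2/11 (v(M) = 4/(6 + 4**2) = 4/(6 + 16) = 4/22 = 4*(1/22) = 2/11)
v(r)*j(-10, -4) = (2/11)*10 = 20/11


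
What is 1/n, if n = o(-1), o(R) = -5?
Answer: -1/5 ≈ -0.20000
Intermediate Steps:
n = -5
1/n = 1/(-5) = -1/5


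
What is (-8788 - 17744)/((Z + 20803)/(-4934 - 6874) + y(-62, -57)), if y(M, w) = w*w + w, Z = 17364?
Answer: -313289856/37652969 ≈ -8.3204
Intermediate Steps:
y(M, w) = w + w² (y(M, w) = w² + w = w + w²)
(-8788 - 17744)/((Z + 20803)/(-4934 - 6874) + y(-62, -57)) = (-8788 - 17744)/((17364 + 20803)/(-4934 - 6874) - 57*(1 - 57)) = -26532/(38167/(-11808) - 57*(-56)) = -26532/(38167*(-1/11808) + 3192) = -26532/(-38167/11808 + 3192) = -26532/37652969/11808 = -26532*11808/37652969 = -313289856/37652969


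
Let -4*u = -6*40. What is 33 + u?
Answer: 93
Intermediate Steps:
u = 60 (u = -(-3)*40/2 = -¼*(-240) = 60)
33 + u = 33 + 60 = 93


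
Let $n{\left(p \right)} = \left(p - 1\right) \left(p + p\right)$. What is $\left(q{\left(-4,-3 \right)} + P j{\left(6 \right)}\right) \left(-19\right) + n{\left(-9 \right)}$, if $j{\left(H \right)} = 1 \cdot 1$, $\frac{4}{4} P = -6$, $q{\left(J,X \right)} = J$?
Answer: $370$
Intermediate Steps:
$P = -6$
$j{\left(H \right)} = 1$
$n{\left(p \right)} = 2 p \left(-1 + p\right)$ ($n{\left(p \right)} = \left(-1 + p\right) 2 p = 2 p \left(-1 + p\right)$)
$\left(q{\left(-4,-3 \right)} + P j{\left(6 \right)}\right) \left(-19\right) + n{\left(-9 \right)} = \left(-4 - 6\right) \left(-19\right) + 2 \left(-9\right) \left(-1 - 9\right) = \left(-4 - 6\right) \left(-19\right) + 2 \left(-9\right) \left(-10\right) = \left(-10\right) \left(-19\right) + 180 = 190 + 180 = 370$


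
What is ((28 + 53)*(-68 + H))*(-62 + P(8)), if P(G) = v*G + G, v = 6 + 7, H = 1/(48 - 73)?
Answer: -275562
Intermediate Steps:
H = -1/25 (H = 1/(-25) = -1/25 ≈ -0.040000)
v = 13
P(G) = 14*G (P(G) = 13*G + G = 14*G)
((28 + 53)*(-68 + H))*(-62 + P(8)) = ((28 + 53)*(-68 - 1/25))*(-62 + 14*8) = (81*(-1701/25))*(-62 + 112) = -137781/25*50 = -275562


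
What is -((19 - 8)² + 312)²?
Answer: -187489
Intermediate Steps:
-((19 - 8)² + 312)² = -(11² + 312)² = -(121 + 312)² = -1*433² = -1*187489 = -187489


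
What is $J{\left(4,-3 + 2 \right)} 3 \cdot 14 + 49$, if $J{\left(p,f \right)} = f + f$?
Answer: $-35$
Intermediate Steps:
$J{\left(p,f \right)} = 2 f$
$J{\left(4,-3 + 2 \right)} 3 \cdot 14 + 49 = 2 \left(-3 + 2\right) 3 \cdot 14 + 49 = 2 \left(-1\right) 42 + 49 = \left(-2\right) 42 + 49 = -84 + 49 = -35$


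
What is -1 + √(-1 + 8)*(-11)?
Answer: -1 - 11*√7 ≈ -30.103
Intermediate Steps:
-1 + √(-1 + 8)*(-11) = -1 + √7*(-11) = -1 - 11*√7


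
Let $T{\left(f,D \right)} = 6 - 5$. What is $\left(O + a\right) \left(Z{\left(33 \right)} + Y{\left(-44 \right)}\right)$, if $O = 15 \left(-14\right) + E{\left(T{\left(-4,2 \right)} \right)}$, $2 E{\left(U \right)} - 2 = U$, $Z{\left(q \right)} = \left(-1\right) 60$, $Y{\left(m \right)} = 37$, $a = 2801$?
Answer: $- \frac{119255}{2} \approx -59628.0$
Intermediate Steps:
$T{\left(f,D \right)} = 1$ ($T{\left(f,D \right)} = 6 - 5 = 1$)
$Z{\left(q \right)} = -60$
$E{\left(U \right)} = 1 + \frac{U}{2}$
$O = - \frac{417}{2}$ ($O = 15 \left(-14\right) + \left(1 + \frac{1}{2} \cdot 1\right) = -210 + \left(1 + \frac{1}{2}\right) = -210 + \frac{3}{2} = - \frac{417}{2} \approx -208.5$)
$\left(O + a\right) \left(Z{\left(33 \right)} + Y{\left(-44 \right)}\right) = \left(- \frac{417}{2} + 2801\right) \left(-60 + 37\right) = \frac{5185}{2} \left(-23\right) = - \frac{119255}{2}$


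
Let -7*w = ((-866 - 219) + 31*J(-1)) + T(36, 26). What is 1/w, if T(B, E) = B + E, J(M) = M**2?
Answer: 7/992 ≈ 0.0070565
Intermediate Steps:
w = 992/7 (w = -(((-866 - 219) + 31*(-1)**2) + (36 + 26))/7 = -((-1085 + 31*1) + 62)/7 = -((-1085 + 31) + 62)/7 = -(-1054 + 62)/7 = -1/7*(-992) = 992/7 ≈ 141.71)
1/w = 1/(992/7) = 7/992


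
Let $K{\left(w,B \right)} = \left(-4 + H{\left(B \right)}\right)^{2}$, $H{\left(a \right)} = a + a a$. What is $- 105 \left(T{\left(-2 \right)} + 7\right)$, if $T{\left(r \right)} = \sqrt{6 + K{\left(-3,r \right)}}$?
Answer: $-735 - 105 \sqrt{10} \approx -1067.0$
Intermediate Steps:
$H{\left(a \right)} = a + a^{2}$
$K{\left(w,B \right)} = \left(-4 + B \left(1 + B\right)\right)^{2}$
$T{\left(r \right)} = \sqrt{6 + \left(-4 + r \left(1 + r\right)\right)^{2}}$
$- 105 \left(T{\left(-2 \right)} + 7\right) = - 105 \left(\sqrt{6 + \left(-4 - 2 \left(1 - 2\right)\right)^{2}} + 7\right) = - 105 \left(\sqrt{6 + \left(-4 - -2\right)^{2}} + 7\right) = - 105 \left(\sqrt{6 + \left(-4 + 2\right)^{2}} + 7\right) = - 105 \left(\sqrt{6 + \left(-2\right)^{2}} + 7\right) = - 105 \left(\sqrt{6 + 4} + 7\right) = - 105 \left(\sqrt{10} + 7\right) = - 105 \left(7 + \sqrt{10}\right) = -735 - 105 \sqrt{10}$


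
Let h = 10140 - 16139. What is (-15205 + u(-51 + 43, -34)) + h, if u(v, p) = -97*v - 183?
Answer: -20611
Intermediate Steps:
u(v, p) = -183 - 97*v
h = -5999
(-15205 + u(-51 + 43, -34)) + h = (-15205 + (-183 - 97*(-51 + 43))) - 5999 = (-15205 + (-183 - 97*(-8))) - 5999 = (-15205 + (-183 + 776)) - 5999 = (-15205 + 593) - 5999 = -14612 - 5999 = -20611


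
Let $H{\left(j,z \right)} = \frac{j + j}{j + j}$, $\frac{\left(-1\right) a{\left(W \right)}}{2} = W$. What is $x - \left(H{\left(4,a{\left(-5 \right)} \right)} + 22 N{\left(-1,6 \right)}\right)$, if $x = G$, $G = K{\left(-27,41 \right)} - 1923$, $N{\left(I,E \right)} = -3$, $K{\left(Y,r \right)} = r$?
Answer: $-1817$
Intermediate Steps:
$a{\left(W \right)} = - 2 W$
$G = -1882$ ($G = 41 - 1923 = -1882$)
$H{\left(j,z \right)} = 1$ ($H{\left(j,z \right)} = \frac{2 j}{2 j} = 2 j \frac{1}{2 j} = 1$)
$x = -1882$
$x - \left(H{\left(4,a{\left(-5 \right)} \right)} + 22 N{\left(-1,6 \right)}\right) = -1882 - \left(1 + 22 \left(-3\right)\right) = -1882 - \left(1 - 66\right) = -1882 - -65 = -1882 + 65 = -1817$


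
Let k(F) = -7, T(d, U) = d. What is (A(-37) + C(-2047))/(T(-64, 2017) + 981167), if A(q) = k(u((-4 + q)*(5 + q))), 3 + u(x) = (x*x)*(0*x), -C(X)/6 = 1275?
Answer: -403/51637 ≈ -0.0078045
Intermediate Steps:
C(X) = -7650 (C(X) = -6*1275 = -7650)
u(x) = -3 (u(x) = -3 + (x*x)*(0*x) = -3 + x²*0 = -3 + 0 = -3)
A(q) = -7
(A(-37) + C(-2047))/(T(-64, 2017) + 981167) = (-7 - 7650)/(-64 + 981167) = -7657/981103 = -7657*1/981103 = -403/51637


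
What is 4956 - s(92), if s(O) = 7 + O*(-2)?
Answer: 5133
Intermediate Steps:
s(O) = 7 - 2*O
4956 - s(92) = 4956 - (7 - 2*92) = 4956 - (7 - 184) = 4956 - 1*(-177) = 4956 + 177 = 5133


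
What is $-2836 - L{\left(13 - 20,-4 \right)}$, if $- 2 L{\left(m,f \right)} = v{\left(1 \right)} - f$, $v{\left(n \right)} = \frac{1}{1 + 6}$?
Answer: $- \frac{39675}{14} \approx -2833.9$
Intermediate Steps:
$v{\left(n \right)} = \frac{1}{7}$
$L{\left(m,f \right)} = - \frac{1}{14} + \frac{f}{2}$ ($L{\left(m,f \right)} = - \frac{\frac{1}{7} - f}{2} = - \frac{1}{14} + \frac{f}{2}$)
$-2836 - L{\left(13 - 20,-4 \right)} = -2836 - \left(- \frac{1}{14} + \frac{1}{2} \left(-4\right)\right) = -2836 - \left(- \frac{1}{14} - 2\right) = -2836 - - \frac{29}{14} = -2836 + \frac{29}{14} = - \frac{39675}{14}$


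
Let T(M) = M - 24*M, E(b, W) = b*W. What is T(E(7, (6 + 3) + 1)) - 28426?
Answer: -30036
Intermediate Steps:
E(b, W) = W*b
T(M) = -23*M
T(E(7, (6 + 3) + 1)) - 28426 = -23*((6 + 3) + 1)*7 - 28426 = -23*(9 + 1)*7 - 28426 = -230*7 - 28426 = -23*70 - 28426 = -1610 - 28426 = -30036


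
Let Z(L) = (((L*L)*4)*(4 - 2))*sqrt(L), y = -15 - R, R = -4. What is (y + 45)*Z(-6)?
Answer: 9792*I*sqrt(6) ≈ 23985.0*I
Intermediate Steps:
y = -11 (y = -15 - 1*(-4) = -15 + 4 = -11)
Z(L) = 8*L**(5/2) (Z(L) = ((L**2*4)*2)*sqrt(L) = ((4*L**2)*2)*sqrt(L) = (8*L**2)*sqrt(L) = 8*L**(5/2))
(y + 45)*Z(-6) = (-11 + 45)*(8*(-6)**(5/2)) = 34*(8*(36*I*sqrt(6))) = 34*(288*I*sqrt(6)) = 9792*I*sqrt(6)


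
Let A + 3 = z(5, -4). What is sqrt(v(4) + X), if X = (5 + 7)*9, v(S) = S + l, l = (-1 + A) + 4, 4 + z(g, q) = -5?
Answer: sqrt(103) ≈ 10.149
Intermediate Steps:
z(g, q) = -9 (z(g, q) = -4 - 5 = -9)
A = -12 (A = -3 - 9 = -12)
l = -9 (l = (-1 - 12) + 4 = -13 + 4 = -9)
v(S) = -9 + S (v(S) = S - 9 = -9 + S)
X = 108 (X = 12*9 = 108)
sqrt(v(4) + X) = sqrt((-9 + 4) + 108) = sqrt(-5 + 108) = sqrt(103)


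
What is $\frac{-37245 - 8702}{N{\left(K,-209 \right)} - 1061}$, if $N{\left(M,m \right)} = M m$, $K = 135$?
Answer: $\frac{45947}{29276} \approx 1.5694$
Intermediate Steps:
$\frac{-37245 - 8702}{N{\left(K,-209 \right)} - 1061} = \frac{-37245 - 8702}{135 \left(-209\right) - 1061} = - \frac{45947}{-28215 - 1061} = - \frac{45947}{-29276} = \left(-45947\right) \left(- \frac{1}{29276}\right) = \frac{45947}{29276}$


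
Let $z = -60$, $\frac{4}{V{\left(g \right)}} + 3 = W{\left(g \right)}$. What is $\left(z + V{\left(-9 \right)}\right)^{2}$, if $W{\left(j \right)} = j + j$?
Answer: $\frac{1597696}{441} \approx 3622.9$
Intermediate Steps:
$W{\left(j \right)} = 2 j$
$V{\left(g \right)} = \frac{4}{-3 + 2 g}$
$\left(z + V{\left(-9 \right)}\right)^{2} = \left(-60 + \frac{4}{-3 + 2 \left(-9\right)}\right)^{2} = \left(-60 + \frac{4}{-3 - 18}\right)^{2} = \left(-60 + \frac{4}{-21}\right)^{2} = \left(-60 + 4 \left(- \frac{1}{21}\right)\right)^{2} = \left(-60 - \frac{4}{21}\right)^{2} = \left(- \frac{1264}{21}\right)^{2} = \frac{1597696}{441}$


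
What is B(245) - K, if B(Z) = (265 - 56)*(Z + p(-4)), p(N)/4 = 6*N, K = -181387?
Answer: 212528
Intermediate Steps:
p(N) = 24*N (p(N) = 4*(6*N) = 24*N)
B(Z) = -20064 + 209*Z (B(Z) = (265 - 56)*(Z + 24*(-4)) = 209*(Z - 96) = 209*(-96 + Z) = -20064 + 209*Z)
B(245) - K = (-20064 + 209*245) - 1*(-181387) = (-20064 + 51205) + 181387 = 31141 + 181387 = 212528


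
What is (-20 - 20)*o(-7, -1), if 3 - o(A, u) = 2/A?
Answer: -920/7 ≈ -131.43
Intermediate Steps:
o(A, u) = 3 - 2/A
(-20 - 20)*o(-7, -1) = (-20 - 20)*(3 - 2/(-7)) = -40*(3 - 2*(-⅐)) = -40*(3 + 2/7) = -40*23/7 = -920/7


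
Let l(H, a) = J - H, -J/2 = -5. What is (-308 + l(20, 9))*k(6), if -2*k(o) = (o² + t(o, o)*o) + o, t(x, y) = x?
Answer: 12402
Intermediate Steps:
J = 10 (J = -2*(-5) = 10)
k(o) = -o² - o/2 (k(o) = -((o² + o*o) + o)/2 = -((o² + o²) + o)/2 = -(2*o² + o)/2 = -(o + 2*o²)/2 = -o² - o/2)
l(H, a) = 10 - H
(-308 + l(20, 9))*k(6) = (-308 + (10 - 1*20))*(-1*6*(½ + 6)) = (-308 + (10 - 20))*(-1*6*13/2) = (-308 - 10)*(-39) = -318*(-39) = 12402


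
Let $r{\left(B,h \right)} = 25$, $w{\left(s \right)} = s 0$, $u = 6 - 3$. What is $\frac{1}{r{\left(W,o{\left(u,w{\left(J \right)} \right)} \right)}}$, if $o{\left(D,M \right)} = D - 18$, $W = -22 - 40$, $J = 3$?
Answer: $\frac{1}{25} \approx 0.04$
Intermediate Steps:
$u = 3$
$W = -62$
$w{\left(s \right)} = 0$
$o{\left(D,M \right)} = -18 + D$ ($o{\left(D,M \right)} = D - 18 = -18 + D$)
$\frac{1}{r{\left(W,o{\left(u,w{\left(J \right)} \right)} \right)}} = \frac{1}{25}$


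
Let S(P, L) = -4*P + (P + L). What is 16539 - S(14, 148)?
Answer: 16433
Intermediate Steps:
S(P, L) = L - 3*P (S(P, L) = -4*P + (L + P) = L - 3*P)
16539 - S(14, 148) = 16539 - (148 - 3*14) = 16539 - (148 - 42) = 16539 - 1*106 = 16539 - 106 = 16433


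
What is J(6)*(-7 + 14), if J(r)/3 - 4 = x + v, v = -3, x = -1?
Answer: 0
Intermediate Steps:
J(r) = 0 (J(r) = 12 + 3*(-1 - 3) = 12 + 3*(-4) = 12 - 12 = 0)
J(6)*(-7 + 14) = 0*(-7 + 14) = 0*7 = 0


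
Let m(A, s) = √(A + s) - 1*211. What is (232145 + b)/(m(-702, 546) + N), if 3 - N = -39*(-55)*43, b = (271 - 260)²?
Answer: -1651643526/657362185 - 464532*I*√39/8545708405 ≈ -2.5125 - 0.00033947*I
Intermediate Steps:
b = 121 (b = 11² = 121)
N = -92232 (N = 3 - (-39*(-55))*43 = 3 - 2145*43 = 3 - 1*92235 = 3 - 92235 = -92232)
m(A, s) = -211 + √(A + s) (m(A, s) = √(A + s) - 211 = -211 + √(A + s))
(232145 + b)/(m(-702, 546) + N) = (232145 + 121)/((-211 + √(-702 + 546)) - 92232) = 232266/((-211 + √(-156)) - 92232) = 232266/((-211 + 2*I*√39) - 92232) = 232266/(-92443 + 2*I*√39)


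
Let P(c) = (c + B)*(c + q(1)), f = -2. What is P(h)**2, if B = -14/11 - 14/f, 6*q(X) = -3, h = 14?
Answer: 34327881/484 ≈ 70925.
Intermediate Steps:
q(X) = -1/2 (q(X) = (1/6)*(-3) = -1/2)
B = 63/11 (B = -14/11 - 14/(-2) = -14*1/11 - 14*(-1/2) = -14/11 + 7 = 63/11 ≈ 5.7273)
P(c) = (-1/2 + c)*(63/11 + c) (P(c) = (c + 63/11)*(c - 1/2) = (63/11 + c)*(-1/2 + c) = (-1/2 + c)*(63/11 + c))
P(h)**2 = (-63/22 + 14**2 + (115/22)*14)**2 = (-63/22 + 196 + 805/11)**2 = (5859/22)**2 = 34327881/484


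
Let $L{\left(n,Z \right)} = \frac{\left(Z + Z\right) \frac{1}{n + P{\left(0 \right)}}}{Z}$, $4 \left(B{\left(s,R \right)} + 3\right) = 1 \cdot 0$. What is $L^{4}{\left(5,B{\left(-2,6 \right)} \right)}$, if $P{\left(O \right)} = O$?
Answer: $\frac{16}{625} \approx 0.0256$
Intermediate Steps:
$B{\left(s,R \right)} = -3$ ($B{\left(s,R \right)} = -3 + \frac{1 \cdot 0}{4} = -3 + \frac{1}{4} \cdot 0 = -3 + 0 = -3$)
$L{\left(n,Z \right)} = \frac{2}{n}$ ($L{\left(n,Z \right)} = \frac{\left(Z + Z\right) \frac{1}{n + 0}}{Z} = \frac{2 Z \frac{1}{n}}{Z} = \frac{2}{n}$)
$L^{4}{\left(5,B{\left(-2,6 \right)} \right)} = \left(\frac{2}{5}\right)^{4} = \frac{16}{625}$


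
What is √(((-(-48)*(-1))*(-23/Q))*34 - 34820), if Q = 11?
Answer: 2*I*√950081/11 ≈ 177.22*I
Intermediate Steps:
√(((-(-48)*(-1))*(-23/Q))*34 - 34820) = √(((-(-48)*(-1))*(-23/11))*34 - 34820) = √(((-12*4)*(-23*1/11))*34 - 34820) = √(-48*(-23/11)*34 - 34820) = √((1104/11)*34 - 34820) = √(37536/11 - 34820) = √(-345484/11) = 2*I*√950081/11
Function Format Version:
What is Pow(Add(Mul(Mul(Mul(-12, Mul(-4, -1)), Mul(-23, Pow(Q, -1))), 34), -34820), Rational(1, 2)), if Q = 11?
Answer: Mul(Rational(2, 11), I, Pow(950081, Rational(1, 2))) ≈ Mul(177.22, I)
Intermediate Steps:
Pow(Add(Mul(Mul(Mul(-12, Mul(-4, -1)), Mul(-23, Pow(Q, -1))), 34), -34820), Rational(1, 2)) = Pow(Add(Mul(Mul(Mul(-12, Mul(-4, -1)), Mul(-23, Pow(11, -1))), 34), -34820), Rational(1, 2)) = Pow(Add(Mul(Mul(Mul(-12, 4), Mul(-23, Rational(1, 11))), 34), -34820), Rational(1, 2)) = Pow(Add(Mul(Mul(-48, Rational(-23, 11)), 34), -34820), Rational(1, 2)) = Pow(Add(Mul(Rational(1104, 11), 34), -34820), Rational(1, 2)) = Pow(Add(Rational(37536, 11), -34820), Rational(1, 2)) = Pow(Rational(-345484, 11), Rational(1, 2)) = Mul(Rational(2, 11), I, Pow(950081, Rational(1, 2)))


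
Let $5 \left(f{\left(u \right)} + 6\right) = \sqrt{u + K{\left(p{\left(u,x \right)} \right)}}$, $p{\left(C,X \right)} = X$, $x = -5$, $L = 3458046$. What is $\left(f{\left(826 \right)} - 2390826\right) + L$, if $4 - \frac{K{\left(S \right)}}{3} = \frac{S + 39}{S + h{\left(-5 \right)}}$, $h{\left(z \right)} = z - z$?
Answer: $1067214 + \frac{2 \sqrt{5365}}{25} \approx 1.0672 \cdot 10^{6}$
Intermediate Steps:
$h{\left(z \right)} = 0$
$K{\left(S \right)} = 12 - \frac{3 \left(39 + S\right)}{S}$ ($K{\left(S \right)} = 12 - 3 \frac{S + 39}{S + 0} = 12 - 3 \frac{39 + S}{S} = 12 - \frac{3 \left(39 + S\right)}{S}$)
$f{\left(u \right)} = -6 + \frac{\sqrt{\frac{162}{5} + u}}{5}$ ($f{\left(u \right)} = -6 + \frac{\sqrt{u - \left(-9 + \frac{117}{-5}\right)}}{5} = -6 + \frac{\sqrt{u + \left(9 - - \frac{117}{5}\right)}}{5} = -6 + \frac{\sqrt{u + \left(9 + \frac{117}{5}\right)}}{5} = -6 + \frac{\sqrt{u + \frac{162}{5}}}{5} = -6 + \frac{\sqrt{\frac{162}{5} + u}}{5}$)
$\left(f{\left(826 \right)} - 2390826\right) + L = \left(\left(-6 + \frac{\sqrt{810 + 25 \cdot 826}}{25}\right) - 2390826\right) + 3458046 = \left(\left(-6 + \frac{\sqrt{810 + 20650}}{25}\right) - 2390826\right) + 3458046 = \left(\left(-6 + \frac{\sqrt{21460}}{25}\right) - 2390826\right) + 3458046 = \left(\left(-6 + \frac{2 \sqrt{5365}}{25}\right) - 2390826\right) + 3458046 = \left(-2390832 + \frac{2 \sqrt{5365}}{25}\right) + 3458046 = 1067214 + \frac{2 \sqrt{5365}}{25}$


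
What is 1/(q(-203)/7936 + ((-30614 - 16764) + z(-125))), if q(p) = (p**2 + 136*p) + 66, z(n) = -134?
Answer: -7936/377041565 ≈ -2.1048e-5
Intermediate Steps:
q(p) = 66 + p**2 + 136*p
1/(q(-203)/7936 + ((-30614 - 16764) + z(-125))) = 1/((66 + (-203)**2 + 136*(-203))/7936 + ((-30614 - 16764) - 134)) = 1/((66 + 41209 - 27608)*(1/7936) + (-47378 - 134)) = 1/(13667*(1/7936) - 47512) = 1/(13667/7936 - 47512) = 1/(-377041565/7936) = -7936/377041565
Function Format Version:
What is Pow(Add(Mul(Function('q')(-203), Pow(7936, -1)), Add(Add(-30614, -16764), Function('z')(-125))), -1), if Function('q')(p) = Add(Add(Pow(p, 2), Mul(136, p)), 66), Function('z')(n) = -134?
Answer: Rational(-7936, 377041565) ≈ -2.1048e-5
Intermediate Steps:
Function('q')(p) = Add(66, Pow(p, 2), Mul(136, p))
Pow(Add(Mul(Function('q')(-203), Pow(7936, -1)), Add(Add(-30614, -16764), Function('z')(-125))), -1) = Pow(Add(Mul(Add(66, Pow(-203, 2), Mul(136, -203)), Pow(7936, -1)), Add(Add(-30614, -16764), -134)), -1) = Pow(Add(Mul(Add(66, 41209, -27608), Rational(1, 7936)), Add(-47378, -134)), -1) = Pow(Add(Mul(13667, Rational(1, 7936)), -47512), -1) = Pow(Add(Rational(13667, 7936), -47512), -1) = Pow(Rational(-377041565, 7936), -1) = Rational(-7936, 377041565)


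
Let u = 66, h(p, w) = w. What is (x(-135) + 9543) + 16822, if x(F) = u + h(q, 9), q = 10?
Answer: 26440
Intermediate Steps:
x(F) = 75 (x(F) = 66 + 9 = 75)
(x(-135) + 9543) + 16822 = (75 + 9543) + 16822 = 9618 + 16822 = 26440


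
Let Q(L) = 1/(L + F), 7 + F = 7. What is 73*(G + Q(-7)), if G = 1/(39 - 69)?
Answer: -2701/210 ≈ -12.862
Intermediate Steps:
F = 0 (F = -7 + 7 = 0)
G = -1/30 (G = 1/(-30) = -1/30 ≈ -0.033333)
Q(L) = 1/L (Q(L) = 1/(L + 0) = 1/L)
73*(G + Q(-7)) = 73*(-1/30 + 1/(-7)) = 73*(-1/30 - 1/7) = 73*(-37/210) = -2701/210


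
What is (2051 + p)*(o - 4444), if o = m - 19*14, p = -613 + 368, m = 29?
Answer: -8453886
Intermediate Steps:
p = -245
o = -237 (o = 29 - 19*14 = 29 - 266 = -237)
(2051 + p)*(o - 4444) = (2051 - 245)*(-237 - 4444) = 1806*(-4681) = -8453886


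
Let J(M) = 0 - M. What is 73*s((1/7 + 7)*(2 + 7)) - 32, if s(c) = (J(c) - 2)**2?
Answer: 15715040/49 ≈ 3.2072e+5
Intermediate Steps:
J(M) = -M
s(c) = (-2 - c)**2 (s(c) = (-c - 2)**2 = (-2 - c)**2)
73*s((1/7 + 7)*(2 + 7)) - 32 = 73*(2 + (1/7 + 7)*(2 + 7))**2 - 32 = 73*(2 + (1/7 + 7)*9)**2 - 32 = 73*(2 + (50/7)*9)**2 - 32 = 73*(2 + 450/7)**2 - 32 = 73*(464/7)**2 - 32 = 73*(215296/49) - 32 = 15716608/49 - 32 = 15715040/49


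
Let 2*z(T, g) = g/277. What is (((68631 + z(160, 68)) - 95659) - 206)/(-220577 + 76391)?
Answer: 3771892/19969761 ≈ 0.18888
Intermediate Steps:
z(T, g) = g/554 (z(T, g) = (g/277)/2 = g/554)
(((68631 + z(160, 68)) - 95659) - 206)/(-220577 + 76391) = (((68631 + (1/554)*68) - 95659) - 206)/(-220577 + 76391) = (((68631 + 34/277) - 95659) - 206)/(-144186) = ((19010821/277 - 95659) - 206)*(-1/144186) = (-7486722/277 - 206)*(-1/144186) = -7543784/277*(-1/144186) = 3771892/19969761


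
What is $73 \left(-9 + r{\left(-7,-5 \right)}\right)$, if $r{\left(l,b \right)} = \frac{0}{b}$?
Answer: $-657$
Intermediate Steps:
$r{\left(l,b \right)} = 0$
$73 \left(-9 + r{\left(-7,-5 \right)}\right) = 73 \left(-9 + 0\right) = 73 \left(-9\right) = -657$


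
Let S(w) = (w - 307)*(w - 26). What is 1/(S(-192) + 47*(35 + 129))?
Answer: 1/116490 ≈ 8.5844e-6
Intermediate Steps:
S(w) = (-307 + w)*(-26 + w)
1/(S(-192) + 47*(35 + 129)) = 1/((7982 + (-192)² - 333*(-192)) + 47*(35 + 129)) = 1/((7982 + 36864 + 63936) + 47*164) = 1/(108782 + 7708) = 1/116490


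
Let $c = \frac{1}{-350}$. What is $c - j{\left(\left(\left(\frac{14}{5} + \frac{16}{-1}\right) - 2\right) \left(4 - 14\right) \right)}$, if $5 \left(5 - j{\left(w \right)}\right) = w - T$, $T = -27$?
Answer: $\frac{10779}{350} \approx 30.797$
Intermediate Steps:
$j{\left(w \right)} = - \frac{2}{5} - \frac{w}{5}$ ($j{\left(w \right)} = 5 - \frac{w - -27}{5} = 5 - \frac{w + 27}{5} = 5 - \frac{27 + w}{5} = 5 - \left(\frac{27}{5} + \frac{w}{5}\right) = - \frac{2}{5} - \frac{w}{5}$)
$c = - \frac{1}{350} \approx -0.0028571$
$c - j{\left(\left(\left(\frac{14}{5} + \frac{16}{-1}\right) - 2\right) \left(4 - 14\right) \right)} = - \frac{1}{350} - \left(- \frac{2}{5} - \frac{\left(\left(\frac{14}{5} + \frac{16}{-1}\right) - 2\right) \left(4 - 14\right)}{5}\right) = - \frac{1}{350} - \left(- \frac{2}{5} - \frac{\left(\left(14 \cdot \frac{1}{5} + 16 \left(-1\right)\right) - 2\right) \left(-10\right)}{5}\right) = - \frac{1}{350} - \left(- \frac{2}{5} - \frac{\left(\left(\frac{14}{5} - 16\right) - 2\right) \left(-10\right)}{5}\right) = - \frac{1}{350} - \left(- \frac{2}{5} - \frac{\left(- \frac{66}{5} - 2\right) \left(-10\right)}{5}\right) = - \frac{1}{350} - \left(- \frac{2}{5} - \frac{\left(- \frac{76}{5}\right) \left(-10\right)}{5}\right) = - \frac{1}{350} - \left(- \frac{2}{5} - \frac{152}{5}\right) = - \frac{1}{350} - - \frac{154}{5} = - \frac{1}{350} + \frac{154}{5} = \frac{10779}{350}$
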